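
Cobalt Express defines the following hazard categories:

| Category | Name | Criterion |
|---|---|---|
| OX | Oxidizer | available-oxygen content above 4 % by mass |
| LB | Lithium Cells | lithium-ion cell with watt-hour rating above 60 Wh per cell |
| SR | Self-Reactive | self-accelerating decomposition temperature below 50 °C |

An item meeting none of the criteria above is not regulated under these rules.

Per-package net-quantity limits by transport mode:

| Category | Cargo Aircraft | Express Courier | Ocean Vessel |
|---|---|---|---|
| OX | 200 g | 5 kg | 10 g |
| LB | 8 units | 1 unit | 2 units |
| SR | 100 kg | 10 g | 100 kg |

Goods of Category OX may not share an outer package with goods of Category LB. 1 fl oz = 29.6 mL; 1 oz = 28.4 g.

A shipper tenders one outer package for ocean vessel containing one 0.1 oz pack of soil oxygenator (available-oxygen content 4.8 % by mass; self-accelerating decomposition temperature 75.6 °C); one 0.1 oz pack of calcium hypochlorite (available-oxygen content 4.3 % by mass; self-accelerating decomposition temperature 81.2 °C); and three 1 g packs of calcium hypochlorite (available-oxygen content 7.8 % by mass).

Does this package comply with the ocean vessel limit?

The soil oxygenator has available-oxygen content 4.8 % by mass, which is > 4 % by mass, so it is Category OX (Oxidizer).
The calcium hypochlorite has available-oxygen content 4.3 % by mass, which is > 4 % by mass, so it is Category OX (Oxidizer).
Calcium hypochlorite: available-oxygen content 7.8 % by mass > 4 % by mass → Category OX (Oxidizer).
Total Category OX: (one 0.1 oz pack = 2.84 g) + (one 0.1 oz pack = 2.84 g) + (three 1 g packs = 3 g) = 8.68 g.
8.68 g is within the ocean vessel limit of 10 g for Category OX.

Yes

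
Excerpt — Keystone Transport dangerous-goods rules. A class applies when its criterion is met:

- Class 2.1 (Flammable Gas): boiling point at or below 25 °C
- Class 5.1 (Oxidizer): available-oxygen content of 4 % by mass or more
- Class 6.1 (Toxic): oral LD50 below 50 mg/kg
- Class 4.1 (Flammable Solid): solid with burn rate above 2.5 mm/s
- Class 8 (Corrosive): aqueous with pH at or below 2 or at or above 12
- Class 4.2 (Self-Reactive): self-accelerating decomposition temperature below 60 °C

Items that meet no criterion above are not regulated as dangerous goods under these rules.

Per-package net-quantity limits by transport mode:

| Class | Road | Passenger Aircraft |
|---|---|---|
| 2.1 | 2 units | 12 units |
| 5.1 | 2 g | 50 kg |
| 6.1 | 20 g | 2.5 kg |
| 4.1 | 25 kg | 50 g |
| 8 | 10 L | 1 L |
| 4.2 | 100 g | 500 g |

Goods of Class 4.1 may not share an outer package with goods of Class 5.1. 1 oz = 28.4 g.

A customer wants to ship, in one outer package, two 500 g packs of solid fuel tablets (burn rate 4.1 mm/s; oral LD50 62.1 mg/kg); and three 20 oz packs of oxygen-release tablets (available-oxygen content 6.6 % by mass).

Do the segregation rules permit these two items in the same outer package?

No

Burn rate 4.1 mm/s meets the Class 4.1 criterion (Flammable Solid), so the solid fuel tablets are Class 4.1.
Available-oxygen content 6.6 % by mass meets the Class 5.1 criterion (Oxidizer), so the oxygen-release tablets are Class 5.1.
Class 4.1 and Class 5.1 may not share an outer package.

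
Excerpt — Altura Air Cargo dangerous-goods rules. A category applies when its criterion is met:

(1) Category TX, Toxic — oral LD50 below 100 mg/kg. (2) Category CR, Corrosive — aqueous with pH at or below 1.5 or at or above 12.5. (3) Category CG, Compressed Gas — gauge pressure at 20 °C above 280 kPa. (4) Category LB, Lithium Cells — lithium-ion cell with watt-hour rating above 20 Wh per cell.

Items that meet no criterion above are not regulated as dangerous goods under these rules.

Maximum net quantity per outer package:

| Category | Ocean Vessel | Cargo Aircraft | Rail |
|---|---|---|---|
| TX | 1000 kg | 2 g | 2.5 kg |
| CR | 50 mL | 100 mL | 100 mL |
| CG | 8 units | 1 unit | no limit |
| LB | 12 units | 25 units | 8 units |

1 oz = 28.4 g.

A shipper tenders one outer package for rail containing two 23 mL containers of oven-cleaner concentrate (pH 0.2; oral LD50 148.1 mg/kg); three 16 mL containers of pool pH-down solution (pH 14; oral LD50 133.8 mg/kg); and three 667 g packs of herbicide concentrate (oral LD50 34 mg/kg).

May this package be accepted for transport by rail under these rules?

Yes

pH 0.2 meets the Category CR criterion (Corrosive), so the oven-cleaner concentrate is Category CR.
Pool pH-down solution: pH 14 ≥ 12.5 → Category CR (Corrosive).
Oral LD50 34 mg/kg meets the Category TX criterion (Toxic), so the herbicide concentrate is Category TX.
Total Category CR: (two 23 mL containers = 46 mL) + (three 16 mL containers = 48 mL) = 94 mL.
94 mL ≤ 100 mL (rail limit, Category CR) — within limit.
Category TX quantity: three 667 g packs = 2.001 kg.
That is within the Category TX rail limit of 2.5 kg.
Every hazard category is within its rail limit and no segregation rule is violated.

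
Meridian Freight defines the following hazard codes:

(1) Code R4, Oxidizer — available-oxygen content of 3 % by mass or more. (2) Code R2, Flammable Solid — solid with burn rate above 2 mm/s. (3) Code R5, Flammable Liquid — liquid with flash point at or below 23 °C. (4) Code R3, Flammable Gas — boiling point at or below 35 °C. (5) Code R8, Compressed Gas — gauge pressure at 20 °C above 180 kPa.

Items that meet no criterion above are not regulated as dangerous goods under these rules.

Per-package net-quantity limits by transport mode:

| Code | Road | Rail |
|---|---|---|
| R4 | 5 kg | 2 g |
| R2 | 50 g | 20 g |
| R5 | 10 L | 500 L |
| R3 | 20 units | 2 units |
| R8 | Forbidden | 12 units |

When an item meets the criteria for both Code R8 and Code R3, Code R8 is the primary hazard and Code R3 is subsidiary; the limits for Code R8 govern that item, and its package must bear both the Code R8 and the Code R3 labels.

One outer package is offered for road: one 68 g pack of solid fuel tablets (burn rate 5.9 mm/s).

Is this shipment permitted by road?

No

Solid fuel tablets: burn rate 5.9 mm/s > 2 mm/s → Code R2 (Flammable Solid).
Code R2 quantity: 68 g.
68 g exceeds the road limit of 50 g for Code R2.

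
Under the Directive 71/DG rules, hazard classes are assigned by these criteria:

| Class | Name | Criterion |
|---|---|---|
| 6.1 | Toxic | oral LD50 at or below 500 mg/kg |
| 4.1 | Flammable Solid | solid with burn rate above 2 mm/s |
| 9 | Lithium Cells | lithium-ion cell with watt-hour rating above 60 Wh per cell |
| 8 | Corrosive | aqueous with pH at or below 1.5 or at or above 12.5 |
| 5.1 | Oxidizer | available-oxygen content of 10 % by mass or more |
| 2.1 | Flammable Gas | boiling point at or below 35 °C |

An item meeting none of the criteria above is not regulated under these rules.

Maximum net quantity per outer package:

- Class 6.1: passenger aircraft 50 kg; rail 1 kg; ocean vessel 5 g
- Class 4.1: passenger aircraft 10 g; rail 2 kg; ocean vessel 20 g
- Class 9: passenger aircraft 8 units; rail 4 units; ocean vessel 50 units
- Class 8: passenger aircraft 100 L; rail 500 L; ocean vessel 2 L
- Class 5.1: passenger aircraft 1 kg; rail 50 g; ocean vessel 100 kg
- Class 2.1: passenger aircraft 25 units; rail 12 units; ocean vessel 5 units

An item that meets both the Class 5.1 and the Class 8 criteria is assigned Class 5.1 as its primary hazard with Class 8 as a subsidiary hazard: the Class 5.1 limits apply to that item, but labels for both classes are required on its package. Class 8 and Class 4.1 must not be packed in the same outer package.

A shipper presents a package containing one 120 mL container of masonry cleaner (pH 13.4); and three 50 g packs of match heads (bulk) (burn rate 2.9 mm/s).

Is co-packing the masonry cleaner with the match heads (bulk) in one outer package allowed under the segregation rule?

The masonry cleaner has pH 13.4, which is ≥ 12.5, so it is Class 8 (Corrosive).
Match heads (bulk): burn rate 2.9 mm/s > 2 mm/s → Class 4.1 (Flammable Solid).
Class 8 and Class 4.1 may not share an outer package.

No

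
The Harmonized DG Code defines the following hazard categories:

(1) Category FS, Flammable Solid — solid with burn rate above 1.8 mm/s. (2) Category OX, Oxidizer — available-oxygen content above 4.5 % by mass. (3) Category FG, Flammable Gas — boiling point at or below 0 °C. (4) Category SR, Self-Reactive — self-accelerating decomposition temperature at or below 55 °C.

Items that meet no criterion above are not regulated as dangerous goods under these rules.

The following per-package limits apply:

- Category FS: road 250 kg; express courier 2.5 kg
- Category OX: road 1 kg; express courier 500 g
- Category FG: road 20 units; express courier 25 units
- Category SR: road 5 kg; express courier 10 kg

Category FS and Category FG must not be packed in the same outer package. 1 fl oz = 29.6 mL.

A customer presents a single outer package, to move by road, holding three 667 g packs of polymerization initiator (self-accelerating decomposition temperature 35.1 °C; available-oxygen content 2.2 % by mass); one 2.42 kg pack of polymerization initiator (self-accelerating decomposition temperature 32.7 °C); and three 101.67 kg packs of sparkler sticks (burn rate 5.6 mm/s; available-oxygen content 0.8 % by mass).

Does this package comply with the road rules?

No

With self-accelerating decomposition temperature 35.1 °C (≤ 55 °C), the polymerization initiator falls in Category SR.
With self-accelerating decomposition temperature 32.7 °C (≤ 55 °C), the polymerization initiator falls in Category SR.
Sparkler sticks: burn rate 5.6 mm/s > 1.8 mm/s → Category FS (Flammable Solid).
Category FS quantity: three 101.67 kg packs = 305.01 kg.
305.01 kg exceeds the road limit of 250 kg for Category FS.
Category SR net quantity: (three 667 g packs = 2.001 kg) + 2.42 kg = 4.421 kg.
That is within the Category SR road limit of 5 kg.
The segregation rule (Category FS with Category FG) does not apply to Category FS with Category SR.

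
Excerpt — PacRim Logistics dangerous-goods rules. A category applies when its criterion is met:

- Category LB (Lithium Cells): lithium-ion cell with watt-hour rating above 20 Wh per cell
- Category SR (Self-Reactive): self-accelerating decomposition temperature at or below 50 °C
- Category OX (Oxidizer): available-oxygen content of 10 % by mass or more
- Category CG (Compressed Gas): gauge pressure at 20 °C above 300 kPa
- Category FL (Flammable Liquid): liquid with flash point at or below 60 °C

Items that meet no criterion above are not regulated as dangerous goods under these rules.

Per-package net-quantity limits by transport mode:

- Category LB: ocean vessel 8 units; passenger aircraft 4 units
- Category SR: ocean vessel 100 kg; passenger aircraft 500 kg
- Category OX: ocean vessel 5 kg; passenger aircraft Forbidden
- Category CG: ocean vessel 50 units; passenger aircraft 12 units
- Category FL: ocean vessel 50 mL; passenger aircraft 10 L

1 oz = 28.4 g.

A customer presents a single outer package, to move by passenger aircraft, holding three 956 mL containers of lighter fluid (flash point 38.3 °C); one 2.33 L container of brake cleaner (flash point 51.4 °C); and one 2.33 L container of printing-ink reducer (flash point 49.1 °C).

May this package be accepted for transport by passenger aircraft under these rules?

The lighter fluid has flash point 38.3 °C, which is ≤ 60 °C, so it is Category FL (Flammable Liquid).
Flash point 51.4 °C meets the Category FL criterion (Flammable Liquid), so the brake cleaner is Category FL.
Printing-ink reducer: flash point 49.1 °C ≤ 60 °C → Category FL (Flammable Liquid).
Total Category FL: (three 956 mL containers = 2.868 L) + 2.33 L + 2.33 L = 7.528 L.
7.528 L is within the passenger aircraft limit of 10 L for Category FL.

Yes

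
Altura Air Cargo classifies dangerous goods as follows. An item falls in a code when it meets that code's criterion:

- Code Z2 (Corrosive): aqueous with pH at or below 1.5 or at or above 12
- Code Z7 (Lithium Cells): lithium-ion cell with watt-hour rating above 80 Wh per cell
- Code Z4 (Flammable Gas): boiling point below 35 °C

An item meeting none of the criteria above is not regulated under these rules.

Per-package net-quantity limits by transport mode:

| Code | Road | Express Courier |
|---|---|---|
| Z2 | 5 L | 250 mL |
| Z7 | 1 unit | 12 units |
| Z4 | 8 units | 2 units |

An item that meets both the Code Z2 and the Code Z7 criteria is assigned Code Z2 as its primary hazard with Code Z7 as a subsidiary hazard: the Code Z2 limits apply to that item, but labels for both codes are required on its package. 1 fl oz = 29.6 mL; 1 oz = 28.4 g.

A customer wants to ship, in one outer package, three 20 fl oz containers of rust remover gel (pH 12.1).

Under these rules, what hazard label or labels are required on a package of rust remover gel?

The rust remover gel has pH 12.1, which is ≥ 12, so it is Code Z2 (Corrosive).
Only the Code Z2 label is required.

Code Z2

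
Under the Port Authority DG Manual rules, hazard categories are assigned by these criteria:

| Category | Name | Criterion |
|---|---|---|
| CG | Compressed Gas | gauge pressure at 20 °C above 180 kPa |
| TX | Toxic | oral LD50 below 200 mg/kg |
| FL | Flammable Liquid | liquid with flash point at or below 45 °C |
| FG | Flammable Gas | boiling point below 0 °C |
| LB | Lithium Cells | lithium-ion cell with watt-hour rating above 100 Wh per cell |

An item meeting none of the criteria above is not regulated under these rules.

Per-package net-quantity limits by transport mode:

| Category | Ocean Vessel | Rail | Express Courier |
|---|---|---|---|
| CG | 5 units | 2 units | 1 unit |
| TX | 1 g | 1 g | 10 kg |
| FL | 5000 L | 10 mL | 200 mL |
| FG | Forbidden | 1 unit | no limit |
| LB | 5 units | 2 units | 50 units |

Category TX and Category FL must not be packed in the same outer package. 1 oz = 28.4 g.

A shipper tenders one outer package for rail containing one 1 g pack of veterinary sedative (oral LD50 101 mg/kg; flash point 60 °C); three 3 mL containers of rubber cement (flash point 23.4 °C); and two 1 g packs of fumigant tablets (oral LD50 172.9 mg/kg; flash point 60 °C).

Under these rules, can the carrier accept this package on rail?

The veterinary sedative has oral LD50 101 mg/kg, which is < 200 mg/kg, so it is Category TX (Toxic).
The rubber cement has flash point 23.4 °C, which is ≤ 45 °C, so it is Category FL (Flammable Liquid).
Oral LD50 172.9 mg/kg meets the Category TX criterion (Toxic), so the fumigant tablets are Category TX.
Total Category TX: 1 g + (two 1 g packs = 2 g) = 3 g.
That exceeds the Category TX rail limit of 1 g.
Category FL quantity: three 3 mL containers = 9 mL.
9 mL ≤ 10 mL (rail limit, Category FL) — within limit.
Category TX and Category FL may not share an outer package.

No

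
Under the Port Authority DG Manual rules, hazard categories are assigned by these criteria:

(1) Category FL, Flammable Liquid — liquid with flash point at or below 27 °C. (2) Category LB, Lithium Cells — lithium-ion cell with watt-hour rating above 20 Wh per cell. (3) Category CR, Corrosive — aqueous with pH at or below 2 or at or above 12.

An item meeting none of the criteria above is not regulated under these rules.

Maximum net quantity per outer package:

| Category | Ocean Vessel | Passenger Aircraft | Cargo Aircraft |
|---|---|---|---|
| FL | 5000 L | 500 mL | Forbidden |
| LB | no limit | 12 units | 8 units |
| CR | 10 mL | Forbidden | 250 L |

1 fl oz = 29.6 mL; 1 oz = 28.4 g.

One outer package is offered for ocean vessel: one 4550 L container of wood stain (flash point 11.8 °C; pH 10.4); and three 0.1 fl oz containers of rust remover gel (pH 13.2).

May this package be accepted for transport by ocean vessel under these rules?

Wood stain: flash point 11.8 °C ≤ 27 °C → Category FL (Flammable Liquid).
Rust remover gel: pH 13.2 ≥ 12 → Category CR (Corrosive).
Category FL quantity: 4550 L.
4550 L is within the ocean vessel limit of 5000 L for Category FL.
Category CR quantity: three 0.1 fl oz containers = 8.88 mL.
8.88 mL ≤ 10 mL (ocean vessel limit, Category CR) — within limit.
Every hazard category is within its ocean vessel limit and no segregation rule is violated.

Yes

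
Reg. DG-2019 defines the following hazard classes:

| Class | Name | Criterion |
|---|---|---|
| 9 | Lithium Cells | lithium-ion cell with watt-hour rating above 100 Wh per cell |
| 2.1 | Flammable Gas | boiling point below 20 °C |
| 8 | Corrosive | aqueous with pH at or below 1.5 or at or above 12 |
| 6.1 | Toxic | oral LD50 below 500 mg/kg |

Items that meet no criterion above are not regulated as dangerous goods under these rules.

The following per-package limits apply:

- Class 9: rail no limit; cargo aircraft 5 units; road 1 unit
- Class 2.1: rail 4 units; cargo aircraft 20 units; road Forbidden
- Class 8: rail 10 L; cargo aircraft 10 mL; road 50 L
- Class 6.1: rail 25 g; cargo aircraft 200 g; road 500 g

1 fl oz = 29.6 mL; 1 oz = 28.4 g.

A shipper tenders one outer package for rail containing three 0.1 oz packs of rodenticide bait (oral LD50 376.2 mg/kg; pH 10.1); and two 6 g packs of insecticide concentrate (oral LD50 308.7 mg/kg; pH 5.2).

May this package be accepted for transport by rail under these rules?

Yes

With oral LD50 376.2 mg/kg (< 500 mg/kg), the rodenticide bait falls in Class 6.1.
Insecticide concentrate: oral LD50 308.7 mg/kg < 500 mg/kg → Class 6.1 (Toxic).
Total Class 6.1: (three 0.1 oz packs = 8.52 g) + (two 6 g packs = 12 g) = 20.52 g.
20.52 g ≤ 25 g (rail limit, Class 6.1) — within limit.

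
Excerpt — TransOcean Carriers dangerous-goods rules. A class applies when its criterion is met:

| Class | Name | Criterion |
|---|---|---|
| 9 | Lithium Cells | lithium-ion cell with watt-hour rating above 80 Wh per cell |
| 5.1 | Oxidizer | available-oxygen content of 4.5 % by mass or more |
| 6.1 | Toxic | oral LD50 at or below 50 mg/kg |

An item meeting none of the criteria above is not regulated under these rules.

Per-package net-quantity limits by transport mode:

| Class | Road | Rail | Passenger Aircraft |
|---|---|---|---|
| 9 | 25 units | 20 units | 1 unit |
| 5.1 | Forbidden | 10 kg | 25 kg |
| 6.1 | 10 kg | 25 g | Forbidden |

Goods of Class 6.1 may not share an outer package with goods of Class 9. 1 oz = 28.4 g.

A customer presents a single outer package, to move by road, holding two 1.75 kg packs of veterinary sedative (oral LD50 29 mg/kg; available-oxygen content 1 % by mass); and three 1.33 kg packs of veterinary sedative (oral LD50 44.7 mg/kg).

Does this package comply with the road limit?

Yes

With oral LD50 29 mg/kg (≤ 50 mg/kg), the veterinary sedative falls in Class 6.1.
Veterinary sedative: oral LD50 44.7 mg/kg ≤ 50 mg/kg → Class 6.1 (Toxic).
Total Class 6.1: (two 1.75 kg packs = 3.5 kg) + (three 1.33 kg packs = 3.99 kg) = 7.49 kg.
That is within the Class 6.1 road limit of 10 kg.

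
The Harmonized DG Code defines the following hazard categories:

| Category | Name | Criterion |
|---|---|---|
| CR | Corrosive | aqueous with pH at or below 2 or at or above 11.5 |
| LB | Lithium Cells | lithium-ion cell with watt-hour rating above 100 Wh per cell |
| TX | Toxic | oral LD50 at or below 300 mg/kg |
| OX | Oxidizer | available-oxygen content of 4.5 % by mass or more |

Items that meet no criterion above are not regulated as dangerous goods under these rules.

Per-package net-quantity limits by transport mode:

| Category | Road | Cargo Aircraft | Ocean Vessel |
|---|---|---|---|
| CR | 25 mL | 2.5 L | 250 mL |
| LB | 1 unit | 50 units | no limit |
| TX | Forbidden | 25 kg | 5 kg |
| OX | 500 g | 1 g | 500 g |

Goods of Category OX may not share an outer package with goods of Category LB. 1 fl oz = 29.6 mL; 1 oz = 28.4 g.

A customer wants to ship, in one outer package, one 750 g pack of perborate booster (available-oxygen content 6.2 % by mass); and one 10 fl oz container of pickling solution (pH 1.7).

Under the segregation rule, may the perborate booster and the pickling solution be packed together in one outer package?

With available-oxygen content 6.2 % by mass (≥ 4.5 % by mass), the perborate booster falls in Category OX.
With pH 1.7 (≤ 2), the pickling solution falls in Category CR.
No segregation rule bars Category OX with Category CR.

Yes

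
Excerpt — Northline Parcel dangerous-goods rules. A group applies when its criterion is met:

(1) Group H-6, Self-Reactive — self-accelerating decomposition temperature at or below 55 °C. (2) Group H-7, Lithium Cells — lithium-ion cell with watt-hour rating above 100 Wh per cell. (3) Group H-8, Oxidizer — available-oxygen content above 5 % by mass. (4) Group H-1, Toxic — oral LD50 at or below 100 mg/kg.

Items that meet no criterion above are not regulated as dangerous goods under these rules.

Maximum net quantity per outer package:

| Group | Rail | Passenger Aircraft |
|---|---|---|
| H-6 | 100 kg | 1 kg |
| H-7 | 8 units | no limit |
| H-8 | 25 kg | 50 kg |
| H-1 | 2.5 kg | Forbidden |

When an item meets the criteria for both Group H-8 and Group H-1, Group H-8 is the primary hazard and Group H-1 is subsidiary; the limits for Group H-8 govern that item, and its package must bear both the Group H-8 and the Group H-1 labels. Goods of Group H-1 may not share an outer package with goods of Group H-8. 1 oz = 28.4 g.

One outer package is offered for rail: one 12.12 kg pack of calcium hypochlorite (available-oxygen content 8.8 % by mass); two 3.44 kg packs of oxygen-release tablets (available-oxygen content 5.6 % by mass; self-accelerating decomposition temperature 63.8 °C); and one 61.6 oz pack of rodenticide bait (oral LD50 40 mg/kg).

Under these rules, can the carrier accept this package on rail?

No

Calcium hypochlorite: available-oxygen content 8.8 % by mass > 5 % by mass → Group H-8 (Oxidizer).
Available-oxygen content 5.6 % by mass meets the Group H-8 criterion (Oxidizer), so the oxygen-release tablets are Group H-8.
With oral LD50 40 mg/kg (≤ 100 mg/kg), the rodenticide bait falls in Group H-1.
Group H-1 quantity: one 61.6 oz pack = 1749.44 g.
That is within the Group H-1 rail limit of 2.5 kg.
Total Group H-8: 12.12 kg + (two 3.44 kg packs = 6.88 kg) = 19 kg.
19 kg ≤ 25 kg (rail limit, Group H-8) — within limit.
Group H-1 and Group H-8 may not share an outer package.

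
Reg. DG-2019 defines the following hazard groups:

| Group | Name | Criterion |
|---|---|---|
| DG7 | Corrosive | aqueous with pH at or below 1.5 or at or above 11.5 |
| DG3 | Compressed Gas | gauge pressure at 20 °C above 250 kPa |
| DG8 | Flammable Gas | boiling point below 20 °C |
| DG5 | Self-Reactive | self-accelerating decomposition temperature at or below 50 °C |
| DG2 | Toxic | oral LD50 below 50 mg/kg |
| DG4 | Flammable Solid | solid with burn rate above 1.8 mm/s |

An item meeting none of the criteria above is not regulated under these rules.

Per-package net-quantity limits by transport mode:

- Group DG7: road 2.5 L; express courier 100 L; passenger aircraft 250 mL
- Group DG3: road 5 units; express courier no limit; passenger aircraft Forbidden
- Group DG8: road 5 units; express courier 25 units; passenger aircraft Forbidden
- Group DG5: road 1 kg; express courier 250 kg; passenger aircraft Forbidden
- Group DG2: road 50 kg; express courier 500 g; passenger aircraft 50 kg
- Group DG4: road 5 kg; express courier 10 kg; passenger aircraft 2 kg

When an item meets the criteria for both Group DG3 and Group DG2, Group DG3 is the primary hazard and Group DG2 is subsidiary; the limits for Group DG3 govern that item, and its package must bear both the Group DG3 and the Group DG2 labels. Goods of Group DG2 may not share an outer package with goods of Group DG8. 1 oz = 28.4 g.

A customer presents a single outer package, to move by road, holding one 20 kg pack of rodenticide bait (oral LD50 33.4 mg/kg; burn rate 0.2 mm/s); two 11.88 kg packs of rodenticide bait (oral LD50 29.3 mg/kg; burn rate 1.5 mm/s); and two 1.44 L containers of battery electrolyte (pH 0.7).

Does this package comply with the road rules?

No

Rodenticide bait: oral LD50 33.4 mg/kg < 50 mg/kg → Group DG2 (Toxic).
Oral LD50 29.3 mg/kg meets the Group DG2 criterion (Toxic), so the rodenticide bait is Group DG2.
Battery electrolyte: pH 0.7 ≤ 1.5 → Group DG7 (Corrosive).
Group DG7 quantity: two 1.44 L containers = 2.88 L.
2.88 L > 2.5 L (road limit, Group DG7) — over the limit.
Total Group DG2: 20 kg + (two 11.88 kg packs = 23.76 kg) = 43.76 kg.
That is within the Group DG2 road limit of 50 kg.
The segregation rule (Group DG2 with Group DG8) does not apply to Group DG7 with Group DG2.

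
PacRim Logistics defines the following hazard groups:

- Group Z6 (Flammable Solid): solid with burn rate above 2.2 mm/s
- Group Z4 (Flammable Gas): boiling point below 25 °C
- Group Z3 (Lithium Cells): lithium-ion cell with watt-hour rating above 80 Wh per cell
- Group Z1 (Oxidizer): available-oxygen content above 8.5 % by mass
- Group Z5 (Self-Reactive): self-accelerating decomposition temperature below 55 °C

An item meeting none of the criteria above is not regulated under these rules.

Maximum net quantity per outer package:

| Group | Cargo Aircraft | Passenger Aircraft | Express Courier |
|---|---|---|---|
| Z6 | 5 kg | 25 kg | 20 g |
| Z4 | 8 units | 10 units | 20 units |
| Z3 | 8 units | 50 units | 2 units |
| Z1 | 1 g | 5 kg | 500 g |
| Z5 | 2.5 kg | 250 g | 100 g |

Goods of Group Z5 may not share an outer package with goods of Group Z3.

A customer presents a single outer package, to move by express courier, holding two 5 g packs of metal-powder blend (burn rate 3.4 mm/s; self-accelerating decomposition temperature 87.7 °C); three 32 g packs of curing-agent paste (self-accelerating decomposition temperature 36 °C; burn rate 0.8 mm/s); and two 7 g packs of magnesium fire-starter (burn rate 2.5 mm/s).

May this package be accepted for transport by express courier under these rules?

Burn rate 3.4 mm/s meets the Group Z6 criterion (Flammable Solid), so the metal-powder blend is Group Z6.
The curing-agent paste has self-accelerating decomposition temperature 36 °C, which is < 55 °C, so it is Group Z5 (Self-Reactive).
The magnesium fire-starter has burn rate 2.5 mm/s, which is > 2.2 mm/s, so it is Group Z6 (Flammable Solid).
Group Z6 net quantity: (two 5 g packs = 10 g) + (two 7 g packs = 14 g) = 24 g.
24 g > 20 g (express courier limit, Group Z6) — over the limit.
Group Z5 quantity: three 32 g packs = 96 g.
96 g is within the express courier limit of 100 g for Group Z5.
The segregation rule (Group Z5 with Group Z3) does not apply to Group Z6 with Group Z5.

No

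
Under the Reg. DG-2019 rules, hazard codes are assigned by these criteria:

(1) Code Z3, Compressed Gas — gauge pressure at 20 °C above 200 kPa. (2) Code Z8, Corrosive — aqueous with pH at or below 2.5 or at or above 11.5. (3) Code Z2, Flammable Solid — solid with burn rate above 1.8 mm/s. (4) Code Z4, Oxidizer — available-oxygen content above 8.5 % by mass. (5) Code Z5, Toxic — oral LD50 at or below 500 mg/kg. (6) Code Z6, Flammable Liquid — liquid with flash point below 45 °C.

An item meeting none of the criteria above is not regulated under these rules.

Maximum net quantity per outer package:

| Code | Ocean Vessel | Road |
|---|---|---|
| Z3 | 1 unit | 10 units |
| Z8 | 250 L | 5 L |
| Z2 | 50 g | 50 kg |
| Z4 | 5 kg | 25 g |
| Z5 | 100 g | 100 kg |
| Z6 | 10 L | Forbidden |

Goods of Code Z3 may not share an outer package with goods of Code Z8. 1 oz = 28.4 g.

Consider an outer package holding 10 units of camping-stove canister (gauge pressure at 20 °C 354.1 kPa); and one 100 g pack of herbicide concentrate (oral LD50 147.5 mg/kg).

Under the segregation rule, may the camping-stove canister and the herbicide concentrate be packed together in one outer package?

Yes

The camping-stove canister has gauge pressure at 20 °C 354.1 kPa, which is > 200 kPa, so it is Code Z3 (Compressed Gas).
The herbicide concentrate has oral LD50 147.5 mg/kg, which is ≤ 500 mg/kg, so it is Code Z5 (Toxic).
No segregation rule bars Code Z3 with Code Z5.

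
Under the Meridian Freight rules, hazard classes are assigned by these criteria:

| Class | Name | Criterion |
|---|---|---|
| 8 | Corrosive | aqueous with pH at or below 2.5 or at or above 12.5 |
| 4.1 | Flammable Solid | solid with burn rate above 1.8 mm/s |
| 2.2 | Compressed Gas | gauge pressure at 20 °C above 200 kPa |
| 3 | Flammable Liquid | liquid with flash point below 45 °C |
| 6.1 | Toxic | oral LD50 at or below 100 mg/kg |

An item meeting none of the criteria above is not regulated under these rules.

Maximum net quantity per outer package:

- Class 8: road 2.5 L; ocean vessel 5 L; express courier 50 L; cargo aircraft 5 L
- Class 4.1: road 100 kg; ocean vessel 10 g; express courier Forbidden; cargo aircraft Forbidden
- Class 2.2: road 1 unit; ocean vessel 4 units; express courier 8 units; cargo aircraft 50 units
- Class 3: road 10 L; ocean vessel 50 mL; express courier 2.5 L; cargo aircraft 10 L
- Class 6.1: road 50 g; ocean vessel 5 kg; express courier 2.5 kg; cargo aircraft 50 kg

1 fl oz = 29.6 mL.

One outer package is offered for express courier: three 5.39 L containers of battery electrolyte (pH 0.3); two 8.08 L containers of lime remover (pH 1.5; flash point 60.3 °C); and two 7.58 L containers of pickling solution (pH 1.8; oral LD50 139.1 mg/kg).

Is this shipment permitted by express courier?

Yes

Battery electrolyte: pH 0.3 ≤ 2.5 → Class 8 (Corrosive).
With pH 1.5 (≤ 2.5), the lime remover falls in Class 8.
The pickling solution has pH 1.8, which is ≤ 2.5, so it is Class 8 (Corrosive).
Total Class 8: (three 5.39 L containers = 16.17 L) + (two 8.08 L containers = 16.16 L) + (two 7.58 L containers = 15.16 L) = 47.49 L.
47.49 L ≤ 50 L (express courier limit, Class 8) — within limit.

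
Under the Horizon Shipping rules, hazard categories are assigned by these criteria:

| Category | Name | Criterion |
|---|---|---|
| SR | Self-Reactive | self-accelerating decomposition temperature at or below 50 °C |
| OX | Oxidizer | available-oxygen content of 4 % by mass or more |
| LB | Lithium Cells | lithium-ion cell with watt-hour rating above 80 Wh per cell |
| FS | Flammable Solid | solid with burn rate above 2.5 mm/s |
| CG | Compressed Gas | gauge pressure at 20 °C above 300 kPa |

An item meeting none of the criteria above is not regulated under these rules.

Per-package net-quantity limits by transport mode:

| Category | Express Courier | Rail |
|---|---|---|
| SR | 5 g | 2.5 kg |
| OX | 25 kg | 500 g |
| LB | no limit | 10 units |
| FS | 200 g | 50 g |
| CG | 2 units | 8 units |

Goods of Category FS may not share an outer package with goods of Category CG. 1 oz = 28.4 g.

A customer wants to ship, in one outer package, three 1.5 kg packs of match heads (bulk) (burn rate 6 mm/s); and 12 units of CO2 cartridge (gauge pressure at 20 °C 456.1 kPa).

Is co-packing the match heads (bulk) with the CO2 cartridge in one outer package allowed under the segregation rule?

The match heads (bulk) have burn rate 6 mm/s, which is > 2.5 mm/s, so they are Category FS (Flammable Solid).
The CO2 cartridge has gauge pressure at 20 °C 456.1 kPa, which is > 300 kPa, so it is Category CG (Compressed Gas).
Category FS and Category CG may not share an outer package.

No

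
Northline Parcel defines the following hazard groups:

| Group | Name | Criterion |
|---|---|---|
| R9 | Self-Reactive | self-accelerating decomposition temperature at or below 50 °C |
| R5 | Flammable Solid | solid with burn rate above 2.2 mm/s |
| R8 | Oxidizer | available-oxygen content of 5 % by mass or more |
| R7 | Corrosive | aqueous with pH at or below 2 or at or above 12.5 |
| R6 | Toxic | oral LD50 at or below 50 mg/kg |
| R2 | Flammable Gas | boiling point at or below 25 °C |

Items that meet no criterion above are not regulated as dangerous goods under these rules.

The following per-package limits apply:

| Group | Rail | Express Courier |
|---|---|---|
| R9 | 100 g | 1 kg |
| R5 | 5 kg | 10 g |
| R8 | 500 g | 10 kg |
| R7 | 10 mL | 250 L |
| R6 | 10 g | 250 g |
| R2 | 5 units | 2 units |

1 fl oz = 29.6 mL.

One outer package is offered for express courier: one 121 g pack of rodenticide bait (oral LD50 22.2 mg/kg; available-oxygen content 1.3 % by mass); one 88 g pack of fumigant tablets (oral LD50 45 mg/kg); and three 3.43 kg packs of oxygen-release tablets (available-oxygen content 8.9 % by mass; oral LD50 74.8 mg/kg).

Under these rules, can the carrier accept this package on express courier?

No

The rodenticide bait has oral LD50 22.2 mg/kg, which is ≤ 50 mg/kg, so it is Group R6 (Toxic).
The fumigant tablets have oral LD50 45 mg/kg, which is ≤ 50 mg/kg, so they are Group R6 (Toxic).
Oxygen-release tablets: available-oxygen content 8.9 % by mass ≥ 5 % by mass → Group R8 (Oxidizer).
Total Group R6: 121 g + 88 g = 209 g.
209 g is within the express courier limit of 250 g for Group R6.
Group R8 quantity: three 3.43 kg packs = 10.29 kg.
10.29 kg > 10 kg (express courier limit, Group R8) — over the limit.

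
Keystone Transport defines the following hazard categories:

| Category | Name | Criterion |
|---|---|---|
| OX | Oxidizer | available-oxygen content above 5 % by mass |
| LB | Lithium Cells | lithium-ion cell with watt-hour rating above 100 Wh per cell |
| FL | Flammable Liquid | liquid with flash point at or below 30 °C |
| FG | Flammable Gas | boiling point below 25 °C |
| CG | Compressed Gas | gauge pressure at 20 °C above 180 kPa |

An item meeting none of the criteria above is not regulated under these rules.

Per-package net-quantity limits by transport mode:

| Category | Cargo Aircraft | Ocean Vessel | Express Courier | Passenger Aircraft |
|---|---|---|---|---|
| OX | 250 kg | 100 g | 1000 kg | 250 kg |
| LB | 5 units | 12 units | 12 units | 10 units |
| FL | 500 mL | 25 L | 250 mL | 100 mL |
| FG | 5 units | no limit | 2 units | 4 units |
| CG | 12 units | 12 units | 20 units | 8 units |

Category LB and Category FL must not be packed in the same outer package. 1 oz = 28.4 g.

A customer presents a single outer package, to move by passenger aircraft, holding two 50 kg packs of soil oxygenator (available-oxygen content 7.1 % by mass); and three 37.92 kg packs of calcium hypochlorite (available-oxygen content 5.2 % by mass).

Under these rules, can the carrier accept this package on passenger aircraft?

Available-oxygen content 7.1 % by mass meets the Category OX criterion (Oxidizer), so the soil oxygenator is Category OX.
With available-oxygen content 5.2 % by mass (> 5 % by mass), the calcium hypochlorite falls in Category OX.
Total Category OX: (two 50 kg packs = 100 kg) + (three 37.92 kg packs = 113.76 kg) = 213.76 kg.
213.76 kg is within the passenger aircraft limit of 250 kg for Category OX.

Yes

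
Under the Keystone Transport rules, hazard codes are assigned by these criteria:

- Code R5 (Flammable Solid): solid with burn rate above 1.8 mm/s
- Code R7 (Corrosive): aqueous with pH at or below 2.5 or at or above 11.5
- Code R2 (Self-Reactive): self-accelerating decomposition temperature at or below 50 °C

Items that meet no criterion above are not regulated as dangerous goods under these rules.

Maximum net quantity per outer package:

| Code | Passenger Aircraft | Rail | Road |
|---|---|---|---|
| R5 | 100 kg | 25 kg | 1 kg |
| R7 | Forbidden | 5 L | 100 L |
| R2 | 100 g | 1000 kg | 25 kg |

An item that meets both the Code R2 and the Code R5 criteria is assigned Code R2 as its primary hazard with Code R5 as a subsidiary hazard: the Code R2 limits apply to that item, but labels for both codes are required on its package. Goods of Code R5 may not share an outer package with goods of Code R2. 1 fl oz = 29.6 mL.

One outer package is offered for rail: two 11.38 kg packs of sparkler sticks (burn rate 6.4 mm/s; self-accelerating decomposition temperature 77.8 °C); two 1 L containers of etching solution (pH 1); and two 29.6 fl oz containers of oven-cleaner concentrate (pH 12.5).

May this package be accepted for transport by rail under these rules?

The sparkler sticks have burn rate 6.4 mm/s, which is > 1.8 mm/s, so they are Code R5 (Flammable Solid).
pH 1 meets the Code R7 criterion (Corrosive), so the etching solution is Code R7.
Oven-cleaner concentrate: pH 12.5 ≥ 11.5 → Code R7 (Corrosive).
Total Code R7: (two 1 L containers = 2 L) + (two 29.6 fl oz containers = 1752.32 mL) = 3752.32 mL.
That is within the Code R7 rail limit of 5 L.
Code R5 quantity: two 11.38 kg packs = 22.76 kg.
22.76 kg ≤ 25 kg (rail limit, Code R5) — within limit.
The segregation rule (Code R5 with Code R2) does not apply to Code R7 with Code R5.
Every hazard code is within its rail limit and no segregation rule is violated.

Yes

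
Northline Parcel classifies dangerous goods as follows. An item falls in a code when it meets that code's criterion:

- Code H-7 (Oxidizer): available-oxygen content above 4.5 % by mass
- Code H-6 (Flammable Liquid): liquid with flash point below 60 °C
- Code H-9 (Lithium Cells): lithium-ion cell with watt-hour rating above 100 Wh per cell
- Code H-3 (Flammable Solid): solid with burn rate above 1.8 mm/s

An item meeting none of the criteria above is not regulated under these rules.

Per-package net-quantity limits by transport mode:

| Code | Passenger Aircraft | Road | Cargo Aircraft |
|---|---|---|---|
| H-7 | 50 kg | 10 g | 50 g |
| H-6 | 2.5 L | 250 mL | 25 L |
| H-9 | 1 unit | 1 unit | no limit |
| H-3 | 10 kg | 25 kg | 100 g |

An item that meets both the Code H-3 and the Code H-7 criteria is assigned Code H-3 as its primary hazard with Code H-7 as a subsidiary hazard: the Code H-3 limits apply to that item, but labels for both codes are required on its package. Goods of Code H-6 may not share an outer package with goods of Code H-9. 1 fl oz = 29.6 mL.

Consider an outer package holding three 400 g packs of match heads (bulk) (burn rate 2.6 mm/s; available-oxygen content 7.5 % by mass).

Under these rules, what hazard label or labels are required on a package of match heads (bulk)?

The match heads (bulk) have burn rate 2.6 mm/s, which is > 1.8 mm/s, so they are Code H-3 (Flammable Solid).
The match heads (bulk) have available-oxygen content 7.5 % by mass, which is > 4.5 % by mass, so they are Code H-7 (Oxidizer).
By the precedence rule Code H-3 is primary and Code H-7 is subsidiary, and that rule requires both labels on the package.

Code H-3 and H-7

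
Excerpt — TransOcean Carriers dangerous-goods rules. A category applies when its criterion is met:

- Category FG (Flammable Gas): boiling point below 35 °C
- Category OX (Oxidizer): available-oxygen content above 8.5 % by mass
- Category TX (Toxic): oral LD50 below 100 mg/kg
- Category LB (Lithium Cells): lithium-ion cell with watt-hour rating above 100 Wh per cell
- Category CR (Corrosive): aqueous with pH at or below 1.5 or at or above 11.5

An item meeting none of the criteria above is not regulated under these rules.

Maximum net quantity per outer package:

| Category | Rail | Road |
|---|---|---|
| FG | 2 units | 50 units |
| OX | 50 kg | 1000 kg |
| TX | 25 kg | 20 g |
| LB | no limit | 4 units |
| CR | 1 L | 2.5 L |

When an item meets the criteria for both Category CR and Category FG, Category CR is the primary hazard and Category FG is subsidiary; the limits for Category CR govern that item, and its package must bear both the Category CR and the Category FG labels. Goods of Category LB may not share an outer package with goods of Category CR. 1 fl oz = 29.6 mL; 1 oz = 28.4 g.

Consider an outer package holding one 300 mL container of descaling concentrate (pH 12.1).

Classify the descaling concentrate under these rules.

Category CR

Descaling concentrate: pH 12.1 ≥ 11.5 → Category CR (Corrosive).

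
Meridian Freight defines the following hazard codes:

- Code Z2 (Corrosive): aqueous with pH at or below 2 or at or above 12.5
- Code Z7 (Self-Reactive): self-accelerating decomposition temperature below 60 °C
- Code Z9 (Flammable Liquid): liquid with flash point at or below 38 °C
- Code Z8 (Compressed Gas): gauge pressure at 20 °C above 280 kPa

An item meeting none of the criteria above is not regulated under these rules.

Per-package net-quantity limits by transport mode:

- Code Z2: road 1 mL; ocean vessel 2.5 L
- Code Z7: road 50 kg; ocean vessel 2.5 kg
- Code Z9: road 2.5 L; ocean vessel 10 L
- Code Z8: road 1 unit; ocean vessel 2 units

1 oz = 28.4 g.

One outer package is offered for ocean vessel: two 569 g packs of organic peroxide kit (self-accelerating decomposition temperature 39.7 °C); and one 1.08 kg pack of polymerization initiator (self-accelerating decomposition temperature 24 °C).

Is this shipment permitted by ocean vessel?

Yes

With self-accelerating decomposition temperature 39.7 °C (< 60 °C), the organic peroxide kit falls in Code Z7.
Polymerization initiator: self-accelerating decomposition temperature 24 °C < 60 °C → Code Z7 (Self-Reactive).
Total Code Z7: (two 569 g packs = 1.138 kg) + 1.08 kg = 2.218 kg.
That is within the Code Z7 ocean vessel limit of 2.5 kg.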